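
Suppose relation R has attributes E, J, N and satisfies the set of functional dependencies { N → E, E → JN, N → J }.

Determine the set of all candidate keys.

{E}, {N}

{E}⁺: E→JN adds J, N → {E, J, N}.
{N}⁺: N→E adds E; E→JN adds J → {E, J, N}.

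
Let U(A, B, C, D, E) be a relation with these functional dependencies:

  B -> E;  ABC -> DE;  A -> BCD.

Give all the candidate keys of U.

{A}

Attribute A never appears on the right-hand side of any dependency, so A must belong to every candidate key.
{A}⁺ = {A, B, C, D, E}, which is all of the schema, so {A} is the only candidate key.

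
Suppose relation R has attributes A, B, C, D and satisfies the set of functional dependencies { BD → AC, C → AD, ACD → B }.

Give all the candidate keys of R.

(C), (B, D)

{C}⁺: C→AD adds A, D; ACD→B adds B → {A, B, C, D}.
{B, D}⁺: BD→AC adds A, C → {A, B, C, D}. Minimal: {D}⁺ = {D}; {B}⁺ = {B} — none reach the full schema.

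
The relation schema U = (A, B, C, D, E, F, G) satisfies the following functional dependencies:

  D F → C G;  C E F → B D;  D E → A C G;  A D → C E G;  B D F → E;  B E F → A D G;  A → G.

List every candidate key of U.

{A, D, F}, {B, D, F}, {B, E, F}, {C, E, F}, {D, E, F}

{A, D, F}⁺: DF→CG adds C, G; AD→CEG adds E; CEF→BD adds B → {A, B, C, D, E, F, G}. Minimal: {D, F}⁺ = {C, D, F, G}; {A, F}⁺ = {A, F, G}; {A, D}⁺ = {A, C, D, E, G} — none reach the full schema.
{B, D, F}⁺: DF→CG adds C, G; BDF→E adds E; BEF→ADG adds A → {A, B, C, D, E, F, G}. Minimal: {D, F}⁺ = {C, D, F, G}; {B, F}⁺ = {B, F}; {B, D}⁺ = {B, D} — none reach the full schema.
{B, E, F}⁺: BEF→ADG adds A, D, G; DF→CG adds C → {A, B, C, D, E, F, G}. Minimal: {E, F}⁺ = {E, F}; {B, F}⁺ = {B, F}; {B, E}⁺ = {B, E} — none reach the full schema.
{C, E, F}⁺: CEF→BD adds B, D; DE→ACG adds A, G → {A, B, C, D, E, F, G}. Minimal: {E, F}⁺ = {E, F}; {C, F}⁺ = {C, F}; {C, E}⁺ = {C, E} — none reach the full schema.
{D, E, F}⁺: DF→CG adds C, G; CEF→BD adds B; DE→ACG adds A → {A, B, C, D, E, F, G}. Minimal: {E, F}⁺ = {E, F}; {D, F}⁺ = {C, D, F, G}; {D, E}⁺ = {A, C, D, E, G} — none reach the full schema.
Any other superkey contains one of these as a subset, so there are no further candidate keys.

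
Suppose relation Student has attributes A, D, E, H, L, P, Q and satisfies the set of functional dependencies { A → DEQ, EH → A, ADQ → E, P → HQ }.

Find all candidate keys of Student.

Attributes L, P never appear on any right-hand side, so every candidate key must contain {L, P}.
{L, P}⁺ = {H, L, P, Q}, which is not all of the schema, so we must add further attributes.
{A, L, P}⁺: A→DEQ adds D, E, Q; P→HQ adds H → {A, D, E, H, L, P, Q}. Minimal: {L, P}⁺ = {H, L, P, Q}; {A, P}⁺ = {A, D, E, H, P, Q}; {A, L}⁺ = {A, D, E, L, Q} — none reach the full schema.
{E, L, P}⁺: P→HQ adds H, Q; EH→A adds A; A→DEQ adds D → {A, D, E, H, L, P, Q}. Minimal: {L, P}⁺ = {H, L, P, Q}; {E, P}⁺ = {A, D, E, H, P, Q}; {E, L}⁺ = {E, L} — none reach the full schema.
Any other superkey contains one of these as a subset, so there are no further candidate keys.

{A, L, P}; {E, L, P}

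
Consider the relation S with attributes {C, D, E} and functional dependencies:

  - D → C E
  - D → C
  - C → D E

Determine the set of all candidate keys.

{C}⁺: C→DE adds D, E → {C, D, E}.
{D}⁺: D→CE adds C, E → {C, D, E}.

(C), (D)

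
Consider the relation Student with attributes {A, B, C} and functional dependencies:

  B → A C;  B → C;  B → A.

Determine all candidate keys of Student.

(B)

Attribute B never appears on the right-hand side of any dependency, so B must belong to every candidate key.
{B}⁺ = {A, B, C}, which is all of the schema, so {B} is the only candidate key.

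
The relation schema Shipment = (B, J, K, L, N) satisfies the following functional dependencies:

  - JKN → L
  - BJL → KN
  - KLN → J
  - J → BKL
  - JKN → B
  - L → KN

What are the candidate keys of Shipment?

{J}⁺: J→BKL adds B, K, L; L→KN adds N → {B, J, K, L, N}.
{L}⁺: L→KN adds K, N; KLN→J adds J; J→BKL adds B → {B, J, K, L, N}.
Any other superkey contains one of these as a subset, so there are no further candidate keys.

(J); (L)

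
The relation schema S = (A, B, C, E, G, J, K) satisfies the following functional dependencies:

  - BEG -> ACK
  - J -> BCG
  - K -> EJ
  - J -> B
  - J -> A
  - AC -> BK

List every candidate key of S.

{J}, {K}, {A, C}, {B, E, G}

{J}⁺: J→BCG adds B, C, G; J→A adds A; AC→BK adds K; K→EJ adds E → {A, B, C, E, G, J, K}.
{K}⁺: K→EJ adds E, J; J→B adds B; J→A adds A; J→BCG adds C, G → {A, B, C, E, G, J, K}.
{A, C}⁺: AC→BK adds B, K; K→EJ adds E, J; J→BCG adds G → {A, B, C, E, G, J, K}. Minimal: {C}⁺ = {C}; {A}⁺ = {A} — none reach the full schema.
{B, E, G}⁺: BEG→ACK adds A, C, K; K→EJ adds J → {A, B, C, E, G, J, K}. Minimal: {E, G}⁺ = {E, G}; {B, G}⁺ = {B, G}; {B, E}⁺ = {B, E} — none reach the full schema.
Any other superkey contains one of these as a subset, so there are no further candidate keys.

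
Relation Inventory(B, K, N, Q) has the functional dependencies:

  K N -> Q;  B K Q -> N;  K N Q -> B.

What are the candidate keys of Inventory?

(K, N), (B, K, Q)

Attribute K never appears on the right-hand side of any dependency, so K must belong to every candidate key.
{K}⁺ = {K}, which is not all of the schema, so we must add further attributes.
{K, N}⁺: KN→Q adds Q; KNQ→B adds B → {B, K, N, Q}.
{B, K, Q}⁺: BKQ→N adds N → {B, K, N, Q}.
Any other superkey contains one of these as a subset, so there are no further candidate keys.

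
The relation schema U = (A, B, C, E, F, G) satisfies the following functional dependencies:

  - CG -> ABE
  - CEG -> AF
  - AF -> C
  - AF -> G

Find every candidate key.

(A, F), (C, G)

{A, F}⁺: AF→C adds C; AF→G adds G; CG→ABE adds B, E → {A, B, C, E, F, G}. Minimal: {F}⁺ = {F}; {A}⁺ = {A} — none reach the full schema.
{C, G}⁺: CG→ABE adds A, B, E; CEG→AF adds F → {A, B, C, E, F, G}. Minimal: {G}⁺ = {G}; {C}⁺ = {C} — none reach the full schema.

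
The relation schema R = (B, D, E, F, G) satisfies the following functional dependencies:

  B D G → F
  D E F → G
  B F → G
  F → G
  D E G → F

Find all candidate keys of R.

Attributes B, D, E never appear on any right-hand side, so every candidate key must contain {B, D, E}.
{B, D, E}⁺ = {B, D, E}, which is not all of the schema, so we must add further attributes.
{B, D, E, F}⁺: DEF→G adds G → {B, D, E, F, G}. Minimal: {D, E, F}⁺ = {D, E, F, G}; {B, E, F}⁺ = {B, E, F, G}; {B, D, F}⁺ = {B, D, F, G}; … — none reach the full schema.
{B, D, E, G}⁺: BDG→F adds F → {B, D, E, F, G}. Minimal: {D, E, G}⁺ = {D, E, F, G}; {B, E, G}⁺ = {B, E, G}; {B, D, G}⁺ = {B, D, F, G}; … — none reach the full schema.
Any other superkey contains one of these as a subset, so there are no further candidate keys.

(B, D, E, F); (B, D, E, G)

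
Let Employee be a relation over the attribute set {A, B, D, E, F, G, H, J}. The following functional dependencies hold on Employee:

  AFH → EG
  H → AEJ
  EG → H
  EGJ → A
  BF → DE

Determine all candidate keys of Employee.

Attributes B, F never appear on any right-hand side, so every candidate key must contain {B, F}.
{B, F}⁺ = {B, D, E, F}, which is not all of the schema, so we must add further attributes.
{B, F, G}⁺: BF→DE adds D, E; EG→H adds H; H→AEJ adds A, J → {A, B, D, E, F, G, H, J}.
{B, F, H}⁺: H→AEJ adds A, E, J; BF→DE adds D; AFH→EG adds G → {A, B, D, E, F, G, H, J}.

BFG, BFH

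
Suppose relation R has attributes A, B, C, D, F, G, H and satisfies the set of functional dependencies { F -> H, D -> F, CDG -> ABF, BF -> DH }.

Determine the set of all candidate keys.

{C, D, G}; {B, C, F, G}

Attributes C, G never appear on any right-hand side, so every candidate key must contain {C, G}.
{C, G}⁺ = {C, G}, which is not all of the schema, so we must add further attributes.
{C, D, G}⁺: D→F adds F; CDG→ABF adds A, B; BF→DH adds H → {A, B, C, D, F, G, H}.
{B, C, F, G}⁺: F→H adds H; BF→DH adds D; CDG→ABF adds A → {A, B, C, D, F, G, H}.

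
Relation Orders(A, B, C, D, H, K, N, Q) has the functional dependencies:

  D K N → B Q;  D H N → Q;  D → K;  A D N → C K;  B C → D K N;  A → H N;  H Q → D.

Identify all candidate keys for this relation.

{A, D}, {A, Q}, {A, B, C}

Attribute A never appears on the right-hand side of any dependency, so A must belong to every candidate key.
{A}⁺ = {A, H, N}, which is not all of the schema, so we must add further attributes.
{A, D}⁺: D→K adds K; A→HN adds H, N; DKN→BQ adds B, Q; ADN→CK adds C → {A, B, C, D, H, K, N, Q}. Minimal: {D}⁺ = {D, K}; {A}⁺ = {A, H, N} — none reach the full schema.
{A, Q}⁺: A→HN adds H, N; HQ→D adds D; D→K adds K; ADN→CK adds C; DKN→BQ adds B → {A, B, C, D, H, K, N, Q}. Minimal: {Q}⁺ = {Q}; {A}⁺ = {A, H, N} — none reach the full schema.
{A, B, C}⁺: BC→DKN adds D, K, N; A→HN adds H; DKN→BQ adds Q → {A, B, C, D, H, K, N, Q}. Minimal: {B, C}⁺ = {B, C, D, K, N, Q}; {A, C}⁺ = {A, C, H, N}; {A, B}⁺ = {A, B, H, N} — none reach the full schema.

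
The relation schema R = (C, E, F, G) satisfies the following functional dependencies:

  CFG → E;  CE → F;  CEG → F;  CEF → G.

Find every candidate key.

CE; CFG

Attribute C never appears on the right-hand side of any dependency, so C must belong to every candidate key.
{C}⁺ = {C}, which is not all of the schema, so we must add further attributes.
{C, E}⁺: CE→F adds F; CEF→G adds G → {C, E, F, G}.
{C, F, G}⁺: CFG→E adds E → {C, E, F, G}.
Any other superkey contains one of these as a subset, so there are no further candidate keys.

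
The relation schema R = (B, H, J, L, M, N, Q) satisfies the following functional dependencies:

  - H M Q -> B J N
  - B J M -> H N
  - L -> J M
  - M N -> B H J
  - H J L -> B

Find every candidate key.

Attributes L, Q never appear on any right-hand side, so every candidate key must contain {L, Q}.
{L, Q}⁺ = {J, L, M, Q}, which is not all of the schema, so we must add further attributes.
{B, L, Q}⁺: L→JM adds J, M; BJM→HN adds H, N → {B, H, J, L, M, N, Q}. Minimal: {L, Q}⁺ = {J, L, M, Q}; {B, Q}⁺ = {B, Q}; {B, L}⁺ = {B, H, J, L, M, N} — none reach the full schema.
{H, L, Q}⁺: L→JM adds J, M; HJL→B adds B; HMQ→BJN adds N → {B, H, J, L, M, N, Q}. Minimal: {L, Q}⁺ = {J, L, M, Q}; {H, Q}⁺ = {H, Q}; {H, L}⁺ = {B, H, J, L, M, N} — none reach the full schema.
{L, N, Q}⁺: L→JM adds J, M; MN→BHJ adds B, H → {B, H, J, L, M, N, Q}. Minimal: {N, Q}⁺ = {N, Q}; {L, Q}⁺ = {J, L, M, Q}; {L, N}⁺ = {B, H, J, L, M, N} — none reach the full schema.
Any other superkey contains one of these as a subset, so there are no further candidate keys.

(B, L, Q); (H, L, Q); (L, N, Q)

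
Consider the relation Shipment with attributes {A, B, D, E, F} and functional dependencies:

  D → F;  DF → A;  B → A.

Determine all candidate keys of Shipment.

(B, D, E)

Attributes B, D, E never appear on any right-hand side, so every candidate key must contain {B, D, E}.
{B, D, E}⁺ = {A, B, D, E, F}, which is all of the schema, so {B, D, E} is the only candidate key.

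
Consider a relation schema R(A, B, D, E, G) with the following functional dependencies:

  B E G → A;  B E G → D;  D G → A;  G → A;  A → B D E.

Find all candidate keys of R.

Attribute G never appears on the right-hand side of any dependency, so G must belong to every candidate key.
{G}⁺ = {A, B, D, E, G}, which is all of the schema, so {G} is the only candidate key.

G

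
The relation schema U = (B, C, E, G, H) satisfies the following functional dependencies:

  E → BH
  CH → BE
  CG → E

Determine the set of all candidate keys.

(C, G)

{C, G}⁺: CG→E adds E; E→BH adds B, H → {B, C, E, G, H}. Minimal: {G}⁺ = {G}; {C}⁺ = {C} — none reach the full schema.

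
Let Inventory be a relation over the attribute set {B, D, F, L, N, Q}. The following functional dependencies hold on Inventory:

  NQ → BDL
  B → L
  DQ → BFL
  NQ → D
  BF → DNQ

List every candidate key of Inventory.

{B, F}⁺: B→L adds L; BF→DNQ adds D, N, Q → {B, D, F, L, N, Q}. Minimal: {F}⁺ = {F}; {B}⁺ = {B, L} — none reach the full schema.
{D, Q}⁺: DQ→BFL adds B, F, L; BF→DNQ adds N → {B, D, F, L, N, Q}. Minimal: {Q}⁺ = {Q}; {D}⁺ = {D} — none reach the full schema.
{N, Q}⁺: NQ→BDL adds B, D, L; DQ→BFL adds F → {B, D, F, L, N, Q}. Minimal: {Q}⁺ = {Q}; {N}⁺ = {N} — none reach the full schema.
Any other superkey contains one of these as a subset, so there are no further candidate keys.

(B, F); (D, Q); (N, Q)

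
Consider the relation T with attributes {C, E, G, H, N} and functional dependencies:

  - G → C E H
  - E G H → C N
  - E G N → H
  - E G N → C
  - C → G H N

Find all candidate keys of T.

C; G

{C}⁺: C→GHN adds G, H, N; G→CEH adds E → {C, E, G, H, N}.
{G}⁺: G→CEH adds C, E, H; EGH→CN adds N → {C, E, G, H, N}.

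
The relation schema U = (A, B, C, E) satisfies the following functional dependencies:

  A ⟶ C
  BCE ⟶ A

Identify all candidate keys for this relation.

Attributes B, E never appear on any right-hand side, so every candidate key must contain {B, E}.
{B, E}⁺ = {B, E}, which is not all of the schema, so we must add further attributes.
{A, B, E}⁺: A→C adds C → {A, B, C, E}. Minimal: {B, E}⁺ = {B, E}; {A, E}⁺ = {A, C, E}; {A, B}⁺ = {A, B, C} — none reach the full schema.
{B, C, E}⁺: BCE→A adds A → {A, B, C, E}. Minimal: {C, E}⁺ = {C, E}; {B, E}⁺ = {B, E}; {B, C}⁺ = {B, C} — none reach the full schema.
Any other superkey contains one of these as a subset, so there are no further candidate keys.

ABE; BCE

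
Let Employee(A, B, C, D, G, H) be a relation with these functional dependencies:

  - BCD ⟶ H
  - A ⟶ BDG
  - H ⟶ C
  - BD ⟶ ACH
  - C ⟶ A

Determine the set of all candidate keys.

{A}⁺: A→BDG adds B, D, G; BD→ACH adds C, H → {A, B, C, D, G, H}.
{C}⁺: C→A adds A; A→BDG adds B, D, G; BD→ACH adds H → {A, B, C, D, G, H}.
{H}⁺: H→C adds C; C→A adds A; A→BDG adds B, D, G → {A, B, C, D, G, H}.
{B, D}⁺: BD→ACH adds A, C, H; A→BDG adds G → {A, B, C, D, G, H}. Minimal: {D}⁺ = {D}; {B}⁺ = {B} — none reach the full schema.

(A), (C), (H), (B, D)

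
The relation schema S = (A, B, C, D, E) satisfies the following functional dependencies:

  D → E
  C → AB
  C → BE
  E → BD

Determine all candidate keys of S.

{C}⁺: C→AB adds A, B; C→BE adds E; E→BD adds D → {A, B, C, D, E}.

C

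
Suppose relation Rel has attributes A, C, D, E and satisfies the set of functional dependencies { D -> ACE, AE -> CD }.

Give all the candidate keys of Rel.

{D}⁺: D→ACE adds A, C, E → {A, C, D, E}.
{A, E}⁺: AE→CD adds C, D → {A, C, D, E}. Minimal: {E}⁺ = {E}; {A}⁺ = {A} — none reach the full schema.

(D), (A, E)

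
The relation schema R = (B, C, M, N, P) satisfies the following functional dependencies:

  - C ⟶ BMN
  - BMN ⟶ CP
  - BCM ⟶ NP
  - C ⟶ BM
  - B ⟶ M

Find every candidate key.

{C}, {B, N}

{C}⁺: C→BMN adds B, M, N; BMN→CP adds P → {B, C, M, N, P}.
{B, N}⁺: B→M adds M; BMN→CP adds C, P → {B, C, M, N, P}. Minimal: {N}⁺ = {N}; {B}⁺ = {B, M} — none reach the full schema.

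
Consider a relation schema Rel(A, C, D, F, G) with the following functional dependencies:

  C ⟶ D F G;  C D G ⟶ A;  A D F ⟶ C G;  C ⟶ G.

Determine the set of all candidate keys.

C; ADF

{C}⁺: C→DFG adds D, F, G; CDG→A adds A → {A, C, D, F, G}.
{A, D, F}⁺: ADF→CG adds C, G → {A, C, D, F, G}. Minimal: {D, F}⁺ = {D, F}; {A, F}⁺ = {A, F}; {A, D}⁺ = {A, D} — none reach the full schema.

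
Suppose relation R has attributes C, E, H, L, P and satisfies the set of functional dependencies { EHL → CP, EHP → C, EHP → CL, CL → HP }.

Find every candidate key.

{C, E, L}⁺: CL→HP adds H, P → {C, E, H, L, P}.
{E, H, L}⁺: EHL→CP adds C, P → {C, E, H, L, P}.
{E, H, P}⁺: EHP→C adds C; EHP→CL adds L → {C, E, H, L, P}.

{C, E, L}, {E, H, L}, {E, H, P}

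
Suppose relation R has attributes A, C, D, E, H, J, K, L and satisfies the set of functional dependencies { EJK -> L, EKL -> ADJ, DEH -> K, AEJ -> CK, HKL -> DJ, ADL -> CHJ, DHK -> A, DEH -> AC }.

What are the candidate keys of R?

Attribute E never appears on the right-hand side of any dependency, so E must belong to every candidate key.
{E}⁺ = {E}, which is not all of the schema, so we must add further attributes.
{A, E, J}⁺: AEJ→CK adds C, K; EJK→L adds L; EKL→ADJ adds D; ADL→CHJ adds H → {A, C, D, E, H, J, K, L}. Minimal: {E, J}⁺ = {E, J}; {A, J}⁺ = {A, J}; {A, E}⁺ = {A, E} — none reach the full schema.
{E, J, K}⁺: EJK→L adds L; EKL→ADJ adds A, D; AEJ→CK adds C; ADL→CHJ adds H → {A, C, D, E, H, J, K, L}. Minimal: {J, K}⁺ = {J, K}; {E, K}⁺ = {E, K}; {E, J}⁺ = {E, J} — none reach the full schema.
{E, K, L}⁺: EKL→ADJ adds A, D, J; AEJ→CK adds C; ADL→CHJ adds H → {A, C, D, E, H, J, K, L}. Minimal: {K, L}⁺ = {K, L}; {E, L}⁺ = {E, L}; {E, K}⁺ = {E, K} — none reach the full schema.
{A, D, E, L}⁺: ADL→CHJ adds C, H, J; DEH→K adds K → {A, C, D, E, H, J, K, L}. Minimal: {D, E, L}⁺ = {D, E, L}; {A, E, L}⁺ = {A, E, L}; {A, D, L}⁺ = {A, C, D, H, J, L}; … — none reach the full schema.
{D, E, H, J}⁺: DEH→K adds K; DHK→A adds A; DEH→AC adds C; EJK→L adds L → {A, C, D, E, H, J, K, L}. Minimal: {E, H, J}⁺ = {E, H, J}; {D, H, J}⁺ = {D, H, J}; {D, E, J}⁺ = {D, E, J}; … — none reach the full schema.
{D, E, H, L}⁺: DEH→K adds K; HKL→DJ adds J; DHK→A adds A; DEH→AC adds C → {A, C, D, E, H, J, K, L}. Minimal: {E, H, L}⁺ = {E, H, L}; {D, H, L}⁺ = {D, H, L}; {D, E, L}⁺ = {D, E, L}; … — none reach the full schema.

{A, E, J}; {E, J, K}; {E, K, L}; {A, D, E, L}; {D, E, H, J}; {D, E, H, L}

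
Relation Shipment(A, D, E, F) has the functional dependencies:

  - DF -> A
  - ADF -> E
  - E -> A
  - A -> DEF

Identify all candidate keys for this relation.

{A}, {E}, {D, F}

{A}⁺: A→DEF adds D, E, F → {A, D, E, F}.
{E}⁺: E→A adds A; A→DEF adds D, F → {A, D, E, F}.
{D, F}⁺: DF→A adds A; ADF→E adds E → {A, D, E, F}.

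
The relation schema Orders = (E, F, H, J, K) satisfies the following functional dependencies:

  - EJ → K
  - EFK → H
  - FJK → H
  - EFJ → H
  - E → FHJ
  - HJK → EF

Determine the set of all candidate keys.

{E}; {F, J, K}; {H, J, K}

{E}⁺: E→FHJ adds F, H, J; EJ→K adds K → {E, F, H, J, K}.
{F, J, K}⁺: FJK→H adds H; HJK→EF adds E → {E, F, H, J, K}.
{H, J, K}⁺: HJK→EF adds E, F → {E, F, H, J, K}.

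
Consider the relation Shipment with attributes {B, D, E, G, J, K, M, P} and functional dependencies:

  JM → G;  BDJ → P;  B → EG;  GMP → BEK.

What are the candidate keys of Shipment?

Attributes D, J, M never appear on any right-hand side, so every candidate key must contain {D, J, M}.
{D, J, M}⁺ = {D, G, J, M}, which is not all of the schema, so we must add further attributes.
{B, D, J, M}⁺: JM→G adds G; BDJ→P adds P; B→EG adds E; GMP→BEK adds K → {B, D, E, G, J, K, M, P}. Minimal: {D, J, M}⁺ = {D, G, J, M}; {B, J, M}⁺ = {B, E, G, J, M}; {B, D, M}⁺ = {B, D, E, G, M}; … — none reach the full schema.
{D, J, M, P}⁺: JM→G adds G; GMP→BEK adds B, E, K → {B, D, E, G, J, K, M, P}. Minimal: {J, M, P}⁺ = {B, E, G, J, K, M, P}; {D, M, P}⁺ = {D, M, P}; {D, J, P}⁺ = {D, J, P}; … — none reach the full schema.
Any other superkey contains one of these as a subset, so there are no further candidate keys.

{B, D, J, M}, {D, J, M, P}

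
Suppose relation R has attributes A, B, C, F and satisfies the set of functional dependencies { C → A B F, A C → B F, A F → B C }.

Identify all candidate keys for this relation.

{C}⁺: C→ABF adds A, B, F → {A, B, C, F}.
{A, F}⁺: AF→BC adds B, C → {A, B, C, F}.

C, AF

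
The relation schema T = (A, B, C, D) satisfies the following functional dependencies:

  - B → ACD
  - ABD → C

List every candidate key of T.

{B}

{B}⁺: B→ACD adds A, C, D → {A, B, C, D}.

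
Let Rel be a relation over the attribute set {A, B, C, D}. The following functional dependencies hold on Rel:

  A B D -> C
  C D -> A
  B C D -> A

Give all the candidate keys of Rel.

Attributes B, D never appear on any right-hand side, so every candidate key must contain {B, D}.
{B, D}⁺ = {B, D}, which is not all of the schema, so we must add further attributes.
{A, B, D}⁺: ABD→C adds C → {A, B, C, D}. Minimal: {B, D}⁺ = {B, D}; {A, D}⁺ = {A, D}; {A, B}⁺ = {A, B} — none reach the full schema.
{B, C, D}⁺: CD→A adds A → {A, B, C, D}. Minimal: {C, D}⁺ = {A, C, D}; {B, D}⁺ = {B, D}; {B, C}⁺ = {B, C} — none reach the full schema.
Any other superkey contains one of these as a subset, so there are no further candidate keys.

(A, B, D); (B, C, D)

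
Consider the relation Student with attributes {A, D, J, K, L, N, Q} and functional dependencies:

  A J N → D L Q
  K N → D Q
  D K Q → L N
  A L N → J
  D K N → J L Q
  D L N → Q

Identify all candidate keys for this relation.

{A, K, N}; {A, D, K, Q}

Attributes A, K never appear on any right-hand side, so every candidate key must contain {A, K}.
{A, K}⁺ = {A, K}, which is not all of the schema, so we must add further attributes.
{A, K, N}⁺: KN→DQ adds D, Q; DKQ→LN adds L; ALN→J adds J → {A, D, J, K, L, N, Q}. Minimal: {K, N}⁺ = {D, J, K, L, N, Q}; {A, N}⁺ = {A, N}; {A, K}⁺ = {A, K} — none reach the full schema.
{A, D, K, Q}⁺: DKQ→LN adds L, N; ALN→J adds J → {A, D, J, K, L, N, Q}. Minimal: {D, K, Q}⁺ = {D, J, K, L, N, Q}; {A, K, Q}⁺ = {A, K, Q}; {A, D, Q}⁺ = {A, D, Q}; … — none reach the full schema.
Any other superkey contains one of these as a subset, so there are no further candidate keys.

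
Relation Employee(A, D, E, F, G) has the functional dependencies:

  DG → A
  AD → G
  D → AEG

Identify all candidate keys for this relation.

Attributes D, F never appear on any right-hand side, so every candidate key must contain {D, F}.
{D, F}⁺ = {A, D, E, F, G}, which is all of the schema, so {D, F} is the only candidate key.

DF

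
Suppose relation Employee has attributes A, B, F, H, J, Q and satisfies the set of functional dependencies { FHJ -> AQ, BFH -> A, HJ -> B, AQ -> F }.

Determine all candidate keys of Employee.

{F, H, J}, {A, H, J, Q}

Attributes H, J never appear on any right-hand side, so every candidate key must contain {H, J}.
{H, J}⁺ = {B, H, J}, which is not all of the schema, so we must add further attributes.
{F, H, J}⁺: FHJ→AQ adds A, Q; HJ→B adds B → {A, B, F, H, J, Q}. Minimal: {H, J}⁺ = {B, H, J}; {F, J}⁺ = {F, J}; {F, H}⁺ = {F, H} — none reach the full schema.
{A, H, J, Q}⁺: HJ→B adds B; AQ→F adds F → {A, B, F, H, J, Q}. Minimal: {H, J, Q}⁺ = {B, H, J, Q}; {A, J, Q}⁺ = {A, F, J, Q}; {A, H, Q}⁺ = {A, F, H, Q}; … — none reach the full schema.
Any other superkey contains one of these as a subset, so there are no further candidate keys.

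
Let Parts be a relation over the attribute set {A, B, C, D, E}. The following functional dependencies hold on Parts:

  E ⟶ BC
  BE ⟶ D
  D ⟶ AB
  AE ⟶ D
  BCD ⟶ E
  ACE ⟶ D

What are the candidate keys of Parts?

E; CD

{E}⁺: E→BC adds B, C; BE→D adds D; D→AB adds A → {A, B, C, D, E}.
{C, D}⁺: D→AB adds A, B; BCD→E adds E → {A, B, C, D, E}. Minimal: {D}⁺ = {A, B, D}; {C}⁺ = {C} — none reach the full schema.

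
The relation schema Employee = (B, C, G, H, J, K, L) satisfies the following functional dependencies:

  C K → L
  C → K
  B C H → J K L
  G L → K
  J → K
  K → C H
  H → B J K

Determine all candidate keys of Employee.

Attribute G never appears on the right-hand side of any dependency, so G must belong to every candidate key.
{G}⁺ = {G}, which is not all of the schema, so we must add further attributes.
{C, G}⁺: C→K adds K; K→CH adds H; H→BJK adds B, J; CK→L adds L → {B, C, G, H, J, K, L}.
{G, H}⁺: H→BJK adds B, J, K; K→CH adds C; CK→L adds L → {B, C, G, H, J, K, L}.
{G, J}⁺: J→K adds K; K→CH adds C, H; H→BJK adds B; CK→L adds L → {B, C, G, H, J, K, L}.
{G, K}⁺: K→CH adds C, H; H→BJK adds B, J; CK→L adds L → {B, C, G, H, J, K, L}.
{G, L}⁺: GL→K adds K; K→CH adds C, H; H→BJK adds B, J → {B, C, G, H, J, K, L}.
Any other superkey contains one of these as a subset, so there are no further candidate keys.

{C, G}; {G, H}; {G, J}; {G, K}; {G, L}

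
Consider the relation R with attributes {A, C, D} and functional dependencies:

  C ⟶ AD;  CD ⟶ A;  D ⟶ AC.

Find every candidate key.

(C), (D)

{C}⁺: C→AD adds A, D → {A, C, D}.
{D}⁺: D→AC adds A, C → {A, C, D}.
Any other superkey contains one of these as a subset, so there are no further candidate keys.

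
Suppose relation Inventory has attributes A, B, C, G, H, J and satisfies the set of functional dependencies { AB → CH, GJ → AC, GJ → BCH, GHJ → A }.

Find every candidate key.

{G, J}⁺: GJ→AC adds A, C; GJ→BCH adds B, H → {A, B, C, G, H, J}. Minimal: {J}⁺ = {J}; {G}⁺ = {G} — none reach the full schema.

{G, J}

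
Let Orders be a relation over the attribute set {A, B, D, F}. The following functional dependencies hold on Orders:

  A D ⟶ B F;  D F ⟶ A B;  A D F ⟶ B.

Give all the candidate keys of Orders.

{A, D}⁺: AD→BF adds B, F → {A, B, D, F}. Minimal: {D}⁺ = {D}; {A}⁺ = {A} — none reach the full schema.
{D, F}⁺: DF→AB adds A, B → {A, B, D, F}. Minimal: {F}⁺ = {F}; {D}⁺ = {D} — none reach the full schema.
Any other superkey contains one of these as a subset, so there are no further candidate keys.

{A, D}, {D, F}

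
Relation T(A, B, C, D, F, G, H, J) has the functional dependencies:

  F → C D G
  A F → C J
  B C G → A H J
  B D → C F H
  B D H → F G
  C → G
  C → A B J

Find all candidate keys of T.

(F); (B, D); (C, D)

{F}⁺: F→CDG adds C, D, G; C→ABJ adds A, B, J; BCG→AHJ adds H → {A, B, C, D, F, G, H, J}.
{B, D}⁺: BD→CFH adds C, F, H; BDH→FG adds G; C→ABJ adds A, J → {A, B, C, D, F, G, H, J}. Minimal: {D}⁺ = {D}; {B}⁺ = {B} — none reach the full schema.
{C, D}⁺: C→G adds G; C→ABJ adds A, B, J; BCG→AHJ adds H; BD→CFH adds F → {A, B, C, D, F, G, H, J}. Minimal: {D}⁺ = {D}; {C}⁺ = {A, B, C, G, H, J} — none reach the full schema.
Any other superkey contains one of these as a subset, so there are no further candidate keys.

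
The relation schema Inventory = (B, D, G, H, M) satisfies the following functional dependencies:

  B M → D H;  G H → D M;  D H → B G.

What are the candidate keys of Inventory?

BM, DH, GH

{B, M}⁺: BM→DH adds D, H; DH→BG adds G → {B, D, G, H, M}.
{D, H}⁺: DH→BG adds B, G; GH→DM adds M → {B, D, G, H, M}.
{G, H}⁺: GH→DM adds D, M; DH→BG adds B → {B, D, G, H, M}.
Any other superkey contains one of these as a subset, so there are no further candidate keys.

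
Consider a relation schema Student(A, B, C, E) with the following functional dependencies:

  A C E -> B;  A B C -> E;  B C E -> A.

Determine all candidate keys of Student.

{A, B, C}; {A, C, E}; {B, C, E}

Attribute C never appears on the right-hand side of any dependency, so C must belong to every candidate key.
{C}⁺ = {C}, which is not all of the schema, so we must add further attributes.
{A, B, C}⁺: ABC→E adds E → {A, B, C, E}. Minimal: {B, C}⁺ = {B, C}; {A, C}⁺ = {A, C}; {A, B}⁺ = {A, B} — none reach the full schema.
{A, C, E}⁺: ACE→B adds B → {A, B, C, E}. Minimal: {C, E}⁺ = {C, E}; {A, E}⁺ = {A, E}; {A, C}⁺ = {A, C} — none reach the full schema.
{B, C, E}⁺: BCE→A adds A → {A, B, C, E}. Minimal: {C, E}⁺ = {C, E}; {B, E}⁺ = {B, E}; {B, C}⁺ = {B, C} — none reach the full schema.
Any other superkey contains one of these as a subset, so there are no further candidate keys.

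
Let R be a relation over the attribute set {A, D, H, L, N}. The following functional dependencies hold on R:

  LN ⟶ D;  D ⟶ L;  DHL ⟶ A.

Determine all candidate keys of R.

Attributes H, N never appear on any right-hand side, so every candidate key must contain {H, N}.
{H, N}⁺ = {H, N}, which is not all of the schema, so we must add further attributes.
{D, H, N}⁺: D→L adds L; DHL→A adds A → {A, D, H, L, N}. Minimal: {H, N}⁺ = {H, N}; {D, N}⁺ = {D, L, N}; {D, H}⁺ = {A, D, H, L} — none reach the full schema.
{H, L, N}⁺: LN→D adds D; DHL→A adds A → {A, D, H, L, N}. Minimal: {L, N}⁺ = {D, L, N}; {H, N}⁺ = {H, N}; {H, L}⁺ = {H, L} — none reach the full schema.

{D, H, N}, {H, L, N}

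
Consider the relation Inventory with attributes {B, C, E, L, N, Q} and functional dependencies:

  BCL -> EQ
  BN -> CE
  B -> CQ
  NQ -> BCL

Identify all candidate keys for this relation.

Attribute N never appears on the right-hand side of any dependency, so N must belong to every candidate key.
{N}⁺ = {N}, which is not all of the schema, so we must add further attributes.
{B, N}⁺: BN→CE adds C, E; B→CQ adds Q; NQ→BCL adds L → {B, C, E, L, N, Q}. Minimal: {N}⁺ = {N}; {B}⁺ = {B, C, Q} — none reach the full schema.
{N, Q}⁺: NQ→BCL adds B, C, L; BCL→EQ adds E → {B, C, E, L, N, Q}. Minimal: {Q}⁺ = {Q}; {N}⁺ = {N} — none reach the full schema.
Any other superkey contains one of these as a subset, so there are no further candidate keys.

{B, N}; {N, Q}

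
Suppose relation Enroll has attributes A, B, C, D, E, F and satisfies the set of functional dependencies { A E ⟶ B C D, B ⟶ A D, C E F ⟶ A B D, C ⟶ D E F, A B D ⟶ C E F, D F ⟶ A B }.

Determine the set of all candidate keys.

{B}⁺: B→AD adds A, D; ABD→CEF adds C, E, F → {A, B, C, D, E, F}.
{C}⁺: C→DEF adds D, E, F; DF→AB adds A, B → {A, B, C, D, E, F}.
{A, E}⁺: AE→BCD adds B, C, D; C→DEF adds F → {A, B, C, D, E, F}. Minimal: {E}⁺ = {E}; {A}⁺ = {A} — none reach the full schema.
{D, F}⁺: DF→AB adds A, B; ABD→CEF adds C, E → {A, B, C, D, E, F}. Minimal: {F}⁺ = {F}; {D}⁺ = {D} — none reach the full schema.
Any other superkey contains one of these as a subset, so there are no further candidate keys.

{B}, {C}, {A, E}, {D, F}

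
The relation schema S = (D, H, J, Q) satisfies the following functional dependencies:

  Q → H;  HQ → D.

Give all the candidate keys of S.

Attributes J, Q never appear on any right-hand side, so every candidate key must contain {J, Q}.
{J, Q}⁺ = {D, H, J, Q}, which is all of the schema, so {J, Q} is the only candidate key.

(J, Q)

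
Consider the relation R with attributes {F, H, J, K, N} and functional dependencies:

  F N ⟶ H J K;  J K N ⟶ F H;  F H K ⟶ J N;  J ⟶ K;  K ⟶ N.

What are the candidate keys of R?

{J}⁺: J→K adds K; K→N adds N; JKN→FH adds F, H → {F, H, J, K, N}.
{F, K}⁺: K→N adds N; FN→HJK adds H, J → {F, H, J, K, N}.
{F, N}⁺: FN→HJK adds H, J, K → {F, H, J, K, N}.

(J), (F, K), (F, N)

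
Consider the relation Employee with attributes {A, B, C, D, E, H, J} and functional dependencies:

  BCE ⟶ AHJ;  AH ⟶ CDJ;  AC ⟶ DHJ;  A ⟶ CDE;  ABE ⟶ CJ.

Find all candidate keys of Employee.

{A, B}, {B, C, E}

Attribute B never appears on the right-hand side of any dependency, so B must belong to every candidate key.
{B}⁺ = {B}, which is not all of the schema, so we must add further attributes.
{A, B}⁺: A→CDE adds C, D, E; ABE→CJ adds J; BCE→AHJ adds H → {A, B, C, D, E, H, J}.
{B, C, E}⁺: BCE→AHJ adds A, H, J; AH→CDJ adds D → {A, B, C, D, E, H, J}.
Any other superkey contains one of these as a subset, so there are no further candidate keys.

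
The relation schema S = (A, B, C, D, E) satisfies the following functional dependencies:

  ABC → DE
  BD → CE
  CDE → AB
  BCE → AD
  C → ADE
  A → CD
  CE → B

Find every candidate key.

{A}⁺: A→CD adds C, D; C→ADE adds E; CE→B adds B → {A, B, C, D, E}.
{C}⁺: C→ADE adds A, D, E; CE→B adds B → {A, B, C, D, E}.
{B, D}⁺: BD→CE adds C, E; CDE→AB adds A → {A, B, C, D, E}.

{A}, {C}, {B, D}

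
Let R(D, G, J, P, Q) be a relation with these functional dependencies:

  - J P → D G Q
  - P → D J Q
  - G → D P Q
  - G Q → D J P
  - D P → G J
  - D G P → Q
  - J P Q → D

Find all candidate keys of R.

(G); (P)

{G}⁺: G→DPQ adds D, P, Q; GQ→DJP adds J → {D, G, J, P, Q}.
{P}⁺: P→DJQ adds D, J, Q; DP→GJ adds G → {D, G, J, P, Q}.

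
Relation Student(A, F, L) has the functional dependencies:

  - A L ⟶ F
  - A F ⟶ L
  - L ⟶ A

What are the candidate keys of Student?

{L}, {A, F}

{L}⁺: L→A adds A; AL→F adds F → {A, F, L}.
{A, F}⁺: AF→L adds L → {A, F, L}. Minimal: {F}⁺ = {F}; {A}⁺ = {A} — none reach the full schema.
Any other superkey contains one of these as a subset, so there are no further candidate keys.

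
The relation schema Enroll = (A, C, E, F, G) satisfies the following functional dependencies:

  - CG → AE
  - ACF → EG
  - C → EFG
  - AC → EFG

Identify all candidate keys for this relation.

Attribute C never appears on the right-hand side of any dependency, so C must belong to every candidate key.
{C}⁺ = {A, C, E, F, G}, which is all of the schema, so {C} is the only candidate key.

{C}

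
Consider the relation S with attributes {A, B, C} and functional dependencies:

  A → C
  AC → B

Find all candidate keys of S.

(A)

Attribute A never appears on the right-hand side of any dependency, so A must belong to every candidate key.
{A}⁺ = {A, B, C}, which is all of the schema, so {A} is the only candidate key.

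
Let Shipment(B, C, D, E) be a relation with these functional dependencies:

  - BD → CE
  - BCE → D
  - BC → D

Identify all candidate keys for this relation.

{B, C}⁺: BC→D adds D; BD→CE adds E → {B, C, D, E}. Minimal: {C}⁺ = {C}; {B}⁺ = {B} — none reach the full schema.
{B, D}⁺: BD→CE adds C, E → {B, C, D, E}. Minimal: {D}⁺ = {D}; {B}⁺ = {B} — none reach the full schema.
Any other superkey contains one of these as a subset, so there are no further candidate keys.

{B, C}; {B, D}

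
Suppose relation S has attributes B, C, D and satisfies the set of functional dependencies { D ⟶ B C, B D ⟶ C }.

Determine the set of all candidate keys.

{D}⁺: D→BC adds B, C → {B, C, D}.
No other minimal superkey exists.

D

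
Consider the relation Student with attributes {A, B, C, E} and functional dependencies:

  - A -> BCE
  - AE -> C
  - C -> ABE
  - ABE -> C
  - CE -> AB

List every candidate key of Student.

{A}⁺: A→BCE adds B, C, E → {A, B, C, E}.
{C}⁺: C→ABE adds A, B, E → {A, B, C, E}.

{A}, {C}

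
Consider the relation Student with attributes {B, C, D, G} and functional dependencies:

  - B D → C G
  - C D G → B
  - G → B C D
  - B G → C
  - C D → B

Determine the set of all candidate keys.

{G}⁺: G→BCD adds B, C, D → {B, C, D, G}.
{B, D}⁺: BD→CG adds C, G → {B, C, D, G}. Minimal: {D}⁺ = {D}; {B}⁺ = {B} — none reach the full schema.
{C, D}⁺: CD→B adds B; BD→CG adds G → {B, C, D, G}. Minimal: {D}⁺ = {D}; {C}⁺ = {C} — none reach the full schema.
Any other superkey contains one of these as a subset, so there are no further candidate keys.

{G}, {B, D}, {C, D}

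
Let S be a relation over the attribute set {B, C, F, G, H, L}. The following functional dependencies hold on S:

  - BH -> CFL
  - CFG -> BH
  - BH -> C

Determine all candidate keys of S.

{B, G, H}⁺: BH→CFL adds C, F, L → {B, C, F, G, H, L}. Minimal: {G, H}⁺ = {G, H}; {B, H}⁺ = {B, C, F, H, L}; {B, G}⁺ = {B, G} — none reach the full schema.
{C, F, G}⁺: CFG→BH adds B, H; BH→CFL adds L → {B, C, F, G, H, L}. Minimal: {F, G}⁺ = {F, G}; {C, G}⁺ = {C, G}; {C, F}⁺ = {C, F} — none reach the full schema.

(B, G, H); (C, F, G)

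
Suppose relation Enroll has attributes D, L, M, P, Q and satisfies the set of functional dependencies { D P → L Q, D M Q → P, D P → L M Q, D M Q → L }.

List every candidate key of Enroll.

(D, P), (D, M, Q)

Attribute D never appears on the right-hand side of any dependency, so D must belong to every candidate key.
{D}⁺ = {D}, which is not all of the schema, so we must add further attributes.
{D, P}⁺: DP→LQ adds L, Q; DP→LMQ adds M → {D, L, M, P, Q}.
{D, M, Q}⁺: DMQ→P adds P; DP→LMQ adds L → {D, L, M, P, Q}.
Any other superkey contains one of these as a subset, so there are no further candidate keys.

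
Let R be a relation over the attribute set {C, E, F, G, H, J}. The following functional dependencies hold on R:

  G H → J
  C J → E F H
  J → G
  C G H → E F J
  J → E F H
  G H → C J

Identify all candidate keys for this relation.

{J}, {G, H}

{J}⁺: J→G adds G; J→EFH adds E, F, H; GH→CJ adds C → {C, E, F, G, H, J}.
{G, H}⁺: GH→J adds J; J→EFH adds E, F; GH→CJ adds C → {C, E, F, G, H, J}. Minimal: {H}⁺ = {H}; {G}⁺ = {G} — none reach the full schema.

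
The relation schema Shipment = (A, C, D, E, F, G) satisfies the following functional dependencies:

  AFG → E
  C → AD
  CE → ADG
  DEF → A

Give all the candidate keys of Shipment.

Attributes C, F never appear on any right-hand side, so every candidate key must contain {C, F}.
{C, F}⁺ = {A, C, D, F}, which is not all of the schema, so we must add further attributes.
{C, E, F}⁺: C→AD adds A, D; CE→ADG adds G → {A, C, D, E, F, G}. Minimal: {E, F}⁺ = {E, F}; {C, F}⁺ = {A, C, D, F}; {C, E}⁺ = {A, C, D, E, G} — none reach the full schema.
{C, F, G}⁺: C→AD adds A, D; AFG→E adds E → {A, C, D, E, F, G}. Minimal: {F, G}⁺ = {F, G}; {C, G}⁺ = {A, C, D, G}; {C, F}⁺ = {A, C, D, F} — none reach the full schema.
Any other superkey contains one of these as a subset, so there are no further candidate keys.

{C, E, F}, {C, F, G}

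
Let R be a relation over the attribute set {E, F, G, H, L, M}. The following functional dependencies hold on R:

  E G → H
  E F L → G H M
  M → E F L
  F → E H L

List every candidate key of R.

{F}⁺: F→EHL adds E, H, L; EFL→GHM adds G, M → {E, F, G, H, L, M}.
{M}⁺: M→EFL adds E, F, L; F→EHL adds H; EFL→GHM adds G → {E, F, G, H, L, M}.
Any other superkey contains one of these as a subset, so there are no further candidate keys.

(F), (M)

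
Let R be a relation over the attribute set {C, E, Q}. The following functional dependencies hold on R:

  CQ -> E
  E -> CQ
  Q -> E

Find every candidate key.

{E}⁺: E→CQ adds C, Q → {C, E, Q}.
{Q}⁺: Q→E adds E; E→CQ adds C → {C, E, Q}.
Any other superkey contains one of these as a subset, so there are no further candidate keys.

E; Q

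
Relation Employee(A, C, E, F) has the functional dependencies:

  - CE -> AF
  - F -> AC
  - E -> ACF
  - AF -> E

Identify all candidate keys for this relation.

{E}⁺: E→ACF adds A, C, F → {A, C, E, F}.
{F}⁺: F→AC adds A, C; AF→E adds E → {A, C, E, F}.
Any other superkey contains one of these as a subset, so there are no further candidate keys.

E, F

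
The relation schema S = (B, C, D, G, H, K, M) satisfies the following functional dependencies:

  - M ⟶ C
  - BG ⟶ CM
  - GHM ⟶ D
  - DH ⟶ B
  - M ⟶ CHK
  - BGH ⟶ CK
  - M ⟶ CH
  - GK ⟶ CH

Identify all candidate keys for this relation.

{B, G}; {G, M}; {D, G, H}; {D, G, K}

Attribute G never appears on the right-hand side of any dependency, so G must belong to every candidate key.
{G}⁺ = {G}, which is not all of the schema, so we must add further attributes.
{B, G}⁺: BG→CM adds C, M; M→CHK adds H, K; GHM→D adds D → {B, C, D, G, H, K, M}. Minimal: {G}⁺ = {G}; {B}⁺ = {B} — none reach the full schema.
{G, M}⁺: M→C adds C; M→CHK adds H, K; GHM→D adds D; DH→B adds B → {B, C, D, G, H, K, M}. Minimal: {M}⁺ = {C, H, K, M}; {G}⁺ = {G} — none reach the full schema.
{D, G, H}⁺: DH→B adds B; BGH→CK adds C, K; BG→CM adds M → {B, C, D, G, H, K, M}. Minimal: {G, H}⁺ = {G, H}; {D, H}⁺ = {B, D, H}; {D, G}⁺ = {D, G} — none reach the full schema.
{D, G, K}⁺: GK→CH adds C, H; DH→B adds B; BG→CM adds M → {B, C, D, G, H, K, M}. Minimal: {G, K}⁺ = {C, G, H, K}; {D, K}⁺ = {D, K}; {D, G}⁺ = {D, G} — none reach the full schema.
Any other superkey contains one of these as a subset, so there are no further candidate keys.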